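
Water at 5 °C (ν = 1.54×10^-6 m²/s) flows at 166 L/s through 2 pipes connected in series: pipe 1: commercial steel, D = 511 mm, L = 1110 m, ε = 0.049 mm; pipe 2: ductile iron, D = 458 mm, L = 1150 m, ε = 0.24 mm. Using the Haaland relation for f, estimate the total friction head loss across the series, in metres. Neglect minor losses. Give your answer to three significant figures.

Pipe 1: V = 0.8094 m/s, Re = 2.69×10^5, ε/D = 9.59×10^-5, f = 0.01544, h_1 = f(L/D)V²/2g = 1.120 m
Pipe 2: V = 1.008 m/s, Re = 3.00×10^5, ε/D = 5.24×10^-4, f = 0.01821, h_2 = f(L/D)V²/2g = 2.366 m
Series → Q common, losses add: H = Σh = 3.486 m

H ≈ 3.49 m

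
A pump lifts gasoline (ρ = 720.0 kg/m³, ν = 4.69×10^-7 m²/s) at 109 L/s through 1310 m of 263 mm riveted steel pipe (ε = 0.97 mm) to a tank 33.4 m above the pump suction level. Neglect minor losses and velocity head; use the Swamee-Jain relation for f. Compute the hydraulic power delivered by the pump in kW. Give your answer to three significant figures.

P_hyd ≈ 47.7 kW

V = 4Q/(πD²) = 2.006 m/s; Re = 1.13×10^6; ε/D = 0.00369; f = 0.02792
h_f = f(L/D)V²/2g = 28.53 m
Total head H = z + h_f = 33.4 + 28.53 = 61.93 m
P_hyd = ρgQH = 720.0·9.81·0.109·61.93 = 47.68 kW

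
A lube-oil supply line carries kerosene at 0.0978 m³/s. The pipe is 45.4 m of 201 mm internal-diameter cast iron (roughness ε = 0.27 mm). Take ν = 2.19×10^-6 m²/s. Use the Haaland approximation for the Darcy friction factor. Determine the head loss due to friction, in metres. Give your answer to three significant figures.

V = 4Q/(πD²) = 4·0.0978/(π·0.201²) = 3.082 m/s
Re = VD/ν = 3.082·0.201/2.19×10^-6 = 2.83×10^5 → turbulent
ε/D = 0.27/201 = 0.00134
Haaland: f = 0.02190
h_f = f(L/D)V²/(2g) = 0.02190·(45.4/0.201)·3.082²/(2·9.81) = 2.395 m

h_f ≈ 2.40 m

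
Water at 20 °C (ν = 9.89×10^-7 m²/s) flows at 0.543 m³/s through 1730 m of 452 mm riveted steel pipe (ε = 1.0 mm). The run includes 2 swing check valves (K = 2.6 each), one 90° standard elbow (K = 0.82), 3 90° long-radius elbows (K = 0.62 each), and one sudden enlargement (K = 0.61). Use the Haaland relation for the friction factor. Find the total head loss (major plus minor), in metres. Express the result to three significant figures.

V = 4Q/(πD²) = 3.384 m/s; V²/2g = 0.5837 m
Re = 1.55×10^6, ε/D = 0.00221 → f = 0.02421 (Haaland)
Major: h_f = f(L/D)·V²/2g = 0.02421·3827·0.5837 = 54.08 m
Minor: ΣK = 8.49; h_m = ΣK·V²/2g = 4.955 m
Total H_L = 54.08 + 4.955 = 59.04 m

H_L ≈ 59.0 m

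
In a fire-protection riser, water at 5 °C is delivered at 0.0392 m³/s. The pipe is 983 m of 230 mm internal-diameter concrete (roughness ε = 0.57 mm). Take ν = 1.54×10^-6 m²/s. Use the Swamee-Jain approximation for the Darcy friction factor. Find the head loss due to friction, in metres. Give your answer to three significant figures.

V = 4Q/(πD²) = 4·0.0392/(π·0.230²) = 0.9435 m/s
Re = VD/ν = 0.9435·0.230/1.54×10^-6 = 1.41×10^5 → turbulent
ε/D = 0.57/230 = 0.00248
Swamee-Jain: f = 0.02609
h_f = f(L/D)V²/(2g) = 0.02609·(983/0.230)·0.9435²/(2·9.81) = 5.060 m

h_f ≈ 5.06 m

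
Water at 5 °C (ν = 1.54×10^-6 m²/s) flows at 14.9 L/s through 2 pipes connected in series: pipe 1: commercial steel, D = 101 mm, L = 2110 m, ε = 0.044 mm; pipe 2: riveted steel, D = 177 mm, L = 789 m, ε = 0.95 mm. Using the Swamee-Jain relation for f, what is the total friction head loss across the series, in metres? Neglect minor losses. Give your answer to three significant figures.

Pipe 1: V = 1.860 m/s, Re = 1.22×10^5, ε/D = 4.36×10^-4, f = 0.01962, h_1 = f(L/D)V²/2g = 72.26 m
Pipe 2: V = 0.6055 m/s, Re = 6.96×10^4, ε/D = 0.00537, f = 0.03261, h_2 = f(L/D)V²/2g = 2.716 m
Series → Q common, losses add: H = Σh = 74.98 m

H ≈ 75.0 m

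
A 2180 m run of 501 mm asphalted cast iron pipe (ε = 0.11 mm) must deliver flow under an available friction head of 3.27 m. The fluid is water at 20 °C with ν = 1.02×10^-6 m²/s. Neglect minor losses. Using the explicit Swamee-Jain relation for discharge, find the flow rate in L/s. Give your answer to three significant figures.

Q ≈ 191 L/s

Swamee-Jain (Type II): Q = -0.965·√(gD⁵h_f/L)·ln[ε/(3.7D) + √(3.17ν²L/(gD³h_f))]
√(gD⁵h_f/L) = √(9.81·0.501⁵·3.27/2180) = 0.02155
ε/(3.7D) = 5.93×10^-5; √(3.17ν²L/(gD³h_f)) = 4.22×10^-5
Q = -0.965·0.02155·ln(1.016×10^-4) = 0.1912 m³/s
Check: V = 0.970 m/s, Re = 4.76×10^5, f = 0.01575, h_f = 3.29 m ≈ 3.27 m ✓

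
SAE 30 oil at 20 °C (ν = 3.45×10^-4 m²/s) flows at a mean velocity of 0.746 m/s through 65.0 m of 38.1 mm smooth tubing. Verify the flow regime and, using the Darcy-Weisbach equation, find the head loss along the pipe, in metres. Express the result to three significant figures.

Re = VD/ν = 0.746·0.03810/3.45×10^-4 = 82.4 → laminar (Re < 2300)
f = 64/Re = 0.7768
h_f = f(L/D)V²/(2g) = 0.7768·(65.0/0.03810)·0.746²/(2·9.81) = 37.59 m

h_f ≈ 37.6 m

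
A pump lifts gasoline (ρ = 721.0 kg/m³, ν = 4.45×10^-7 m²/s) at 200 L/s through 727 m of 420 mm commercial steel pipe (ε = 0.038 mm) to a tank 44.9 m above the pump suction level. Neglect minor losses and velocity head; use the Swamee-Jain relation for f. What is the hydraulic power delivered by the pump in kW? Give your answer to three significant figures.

V = 4Q/(πD²) = 1.444 m/s; Re = 1.36×10^6; ε/D = 9.05×10^-5; f = 0.01304
h_f = f(L/D)V²/2g = 2.397 m
Total head H = z + h_f = 44.9 + 2.397 = 47.30 m
P_hyd = ρgQH = 721.0·9.81·0.200·47.30 = 66.91 kW

P_hyd ≈ 66.9 kW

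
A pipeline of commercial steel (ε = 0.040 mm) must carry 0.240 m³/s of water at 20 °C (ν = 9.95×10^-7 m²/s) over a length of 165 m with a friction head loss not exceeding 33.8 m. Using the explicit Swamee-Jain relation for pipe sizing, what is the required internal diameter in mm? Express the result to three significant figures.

Swamee-Jain (Type III): D = 0.66·[ε^1.25·(LQ²/(gh_f))^4.75 + ν·Q^9.4·(L/(gh_f))^5.2]^0.04
LQ²/(gh_f) = 0.02866; L/(gh_f) = 0.4976
Term 1 = ε^1.25·(…)^4.75 = 1.50×10^-13; Term 2 = ν·Q^9.4·(…)^5.2 = 3.94×10^-14
D = 0.66·(1.50×10^-13 + 3.94×10^-14)^0.04 = 0.2045 m = 204 mm
Check: V = 7.31 m/s, Re = 1.50×10^6, f = 0.01443, h_f = 31.7 m ≈ 33.8 m ✓

D ≈ 204 mm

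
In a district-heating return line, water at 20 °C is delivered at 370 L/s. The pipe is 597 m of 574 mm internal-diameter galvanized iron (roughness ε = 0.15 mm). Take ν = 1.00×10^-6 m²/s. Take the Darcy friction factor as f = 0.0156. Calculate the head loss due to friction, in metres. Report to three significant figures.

h_f ≈ 1.69 m

V = 4Q/(πD²) = 4·0.370/(π·0.574²) = 1.430 m/s
h_f = f(L/D)V²/(2g) = 0.01560·(597/0.574)·1.430²/(2·9.81) = 1.691 m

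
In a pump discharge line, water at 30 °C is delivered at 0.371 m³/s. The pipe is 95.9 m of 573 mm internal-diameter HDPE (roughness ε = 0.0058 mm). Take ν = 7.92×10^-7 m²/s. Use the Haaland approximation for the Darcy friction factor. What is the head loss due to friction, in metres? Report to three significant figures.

h_f ≈ 0.207 m

V = 4Q/(πD²) = 4·0.371/(π·0.573²) = 1.439 m/s
Re = VD/ν = 1.439·0.573/7.92×10^-7 = 1.04×10^6 → turbulent
ε/D = 0.0058/573 = 1.01×10^-5
Haaland: f = 0.01170
h_f = f(L/D)V²/(2g) = 0.01170·(95.9/0.573)·1.439²/(2·9.81) = 0.2065 m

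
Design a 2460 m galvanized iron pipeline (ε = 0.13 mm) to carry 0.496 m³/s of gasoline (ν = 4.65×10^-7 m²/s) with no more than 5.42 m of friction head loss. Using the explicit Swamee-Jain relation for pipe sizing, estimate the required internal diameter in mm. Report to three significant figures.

D ≈ 675 mm

Swamee-Jain (Type III): D = 0.66·[ε^1.25·(LQ²/(gh_f))^4.75 + ν·Q^9.4·(L/(gh_f))^5.2]^0.04
LQ²/(gh_f) = 11.38; L/(gh_f) = 46.27
Term 1 = ε^1.25·(…)^4.75 = 1.44; Term 2 = ν·Q^9.4·(…)^5.2 = 0.291
D = 0.66·(1.44 + 0.291)^0.04 = 0.6747 m = 675 mm
Check: V = 1.39 m/s, Re = 2.01×10^6, f = 0.01423, h_f = 5.09 m ≈ 5.42 m ✓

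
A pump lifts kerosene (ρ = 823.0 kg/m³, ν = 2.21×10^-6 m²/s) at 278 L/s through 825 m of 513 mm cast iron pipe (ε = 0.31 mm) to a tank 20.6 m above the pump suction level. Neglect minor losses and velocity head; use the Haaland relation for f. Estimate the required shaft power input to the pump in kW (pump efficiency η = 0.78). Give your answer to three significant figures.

V = 4Q/(πD²) = 1.345 m/s; Re = 3.12×10^5; ε/D = 6.04×10^-4; f = 0.01861
h_f = f(L/D)V²/2g = 2.760 m
Total head H = z + h_f = 20.6 + 2.760 = 23.36 m
P_hyd = ρgQH = 823.0·9.81·0.278·23.36 = 52.43 kW
P_shaft = P_hyd/η = 52.43/0.78 = 67.22 kW

P_shaft ≈ 67.2 kW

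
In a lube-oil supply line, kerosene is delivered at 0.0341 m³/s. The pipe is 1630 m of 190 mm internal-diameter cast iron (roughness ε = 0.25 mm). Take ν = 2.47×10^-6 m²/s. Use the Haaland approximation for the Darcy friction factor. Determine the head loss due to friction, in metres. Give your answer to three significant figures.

h_f ≈ 14.6 m

V = 4Q/(πD²) = 4·0.0341/(π·0.190²) = 1.203 m/s
Re = VD/ν = 1.203·0.190/2.47×10^-6 = 9.25×10^4 → turbulent
ε/D = 0.25/190 = 0.00132
Haaland: f = 0.02315
h_f = f(L/D)V²/(2g) = 0.02315·(1630/0.190)·1.203²/(2·9.81) = 14.64 m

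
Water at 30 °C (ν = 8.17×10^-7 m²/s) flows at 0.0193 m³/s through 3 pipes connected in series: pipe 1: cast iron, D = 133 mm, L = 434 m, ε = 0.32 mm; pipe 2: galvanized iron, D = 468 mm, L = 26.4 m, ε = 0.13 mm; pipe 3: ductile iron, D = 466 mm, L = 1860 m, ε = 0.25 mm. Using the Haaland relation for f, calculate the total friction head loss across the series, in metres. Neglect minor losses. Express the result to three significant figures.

H ≈ 8.17 m

Pipe 1: V = 1.389 m/s, Re = 2.26×10^5, ε/D = 0.00241, f = 0.02528, h_1 = f(L/D)V²/2g = 8.115 m
Pipe 2: V = 0.1122 m/s, Re = 6.43×10^4, ε/D = 2.78×10^-4, f = 0.02057, h_2 = f(L/D)V²/2g = 7.444×10^-4 m
Pipe 3: V = 0.1132 m/s, Re = 6.45×10^4, ε/D = 5.36×10^-4, f = 0.02147, h_3 = f(L/D)V²/2g = 0.05594 m
Series → Q common, losses add: H = Σh = 8.171 m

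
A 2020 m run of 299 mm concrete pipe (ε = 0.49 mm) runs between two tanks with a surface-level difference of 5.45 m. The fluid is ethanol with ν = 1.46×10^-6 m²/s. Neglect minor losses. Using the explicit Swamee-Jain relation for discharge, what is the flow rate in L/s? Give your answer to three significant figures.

Swamee-Jain (Type II): Q = -0.965·√(gD⁵h_f/L)·ln[ε/(3.7D) + √(3.17ν²L/(gD³h_f))]
√(gD⁵h_f/L) = √(9.81·0.299⁵·5.45/2020) = 0.007953
ε/(3.7D) = 4.43×10^-4; √(3.17ν²L/(gD³h_f)) = 9.77×10^-5
Q = -0.965·0.007953·ln(5.406×10^-4) = 0.05773 m³/s
Check: V = 0.822 m/s, Re = 1.68×10^5, f = 0.02360, h_f = 5.49 m ≈ 5.45 m ✓

Q ≈ 57.7 L/s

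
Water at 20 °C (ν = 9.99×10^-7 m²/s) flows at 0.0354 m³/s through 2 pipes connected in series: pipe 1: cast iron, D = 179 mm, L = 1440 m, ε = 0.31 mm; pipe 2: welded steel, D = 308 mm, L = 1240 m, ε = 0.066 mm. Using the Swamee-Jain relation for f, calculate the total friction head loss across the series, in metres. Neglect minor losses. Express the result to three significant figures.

H ≈ 19.9 m

Pipe 1: V = 1.407 m/s, Re = 2.52×10^5, ε/D = 0.00173, f = 0.02350, h_1 = f(L/D)V²/2g = 19.06 m
Pipe 2: V = 0.4751 m/s, Re = 1.46×10^5, ε/D = 2.14×10^-4, f = 0.01798, h_2 = f(L/D)V²/2g = 0.8328 m
Series → Q common, losses add: H = Σh = 19.90 m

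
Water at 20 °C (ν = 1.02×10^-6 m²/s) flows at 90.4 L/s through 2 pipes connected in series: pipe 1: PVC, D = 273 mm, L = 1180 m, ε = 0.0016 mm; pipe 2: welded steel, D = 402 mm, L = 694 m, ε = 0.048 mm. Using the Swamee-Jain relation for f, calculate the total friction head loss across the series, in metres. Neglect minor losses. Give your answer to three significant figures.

Pipe 1: V = 1.544 m/s, Re = 4.13×10^5, ε/D = 5.86×10^-6, f = 0.01363, h_1 = f(L/D)V²/2g = 7.163 m
Pipe 2: V = 0.7122 m/s, Re = 2.81×10^5, ε/D = 1.19×10^-4, f = 0.01576, h_2 = f(L/D)V²/2g = 0.7034 m
Series → Q common, losses add: H = Σh = 7.866 m

H ≈ 7.87 m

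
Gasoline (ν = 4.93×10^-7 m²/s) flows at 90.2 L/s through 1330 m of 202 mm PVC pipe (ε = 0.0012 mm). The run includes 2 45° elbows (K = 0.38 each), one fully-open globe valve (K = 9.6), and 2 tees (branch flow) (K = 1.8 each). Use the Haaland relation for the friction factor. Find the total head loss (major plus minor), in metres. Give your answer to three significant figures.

H_L ≈ 36.0 m

V = 4Q/(πD²) = 2.815 m/s; V²/2g = 0.4038 m
Re = 1.15×10^6, ε/D = 5.94×10^-6 → f = 0.01143 (Haaland)
Major: h_f = f(L/D)·V²/2g = 0.01143·6584·0.4038 = 30.38 m
Minor: ΣK = 14.0; h_m = ΣK·V²/2g = 5.637 m
Total H_L = 30.38 + 5.637 = 36.02 m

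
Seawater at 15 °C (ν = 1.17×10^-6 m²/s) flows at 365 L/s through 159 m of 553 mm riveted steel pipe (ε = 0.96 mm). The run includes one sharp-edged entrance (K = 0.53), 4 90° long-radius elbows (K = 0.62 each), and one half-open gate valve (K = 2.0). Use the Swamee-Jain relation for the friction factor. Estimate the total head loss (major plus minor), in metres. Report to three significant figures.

H_L ≈ 1.37 m

V = 4Q/(πD²) = 1.520 m/s; V²/2g = 0.1177 m
Re = 7.18×10^5, ε/D = 0.00174 → f = 0.02294 (Swamee-Jain)
Major: h_f = f(L/D)·V²/2g = 0.02294·287.5·0.1177 = 0.7764 m
Minor: ΣK = 5.01; h_m = ΣK·V²/2g = 0.5897 m
Total H_L = 0.7764 + 0.5897 = 1.366 m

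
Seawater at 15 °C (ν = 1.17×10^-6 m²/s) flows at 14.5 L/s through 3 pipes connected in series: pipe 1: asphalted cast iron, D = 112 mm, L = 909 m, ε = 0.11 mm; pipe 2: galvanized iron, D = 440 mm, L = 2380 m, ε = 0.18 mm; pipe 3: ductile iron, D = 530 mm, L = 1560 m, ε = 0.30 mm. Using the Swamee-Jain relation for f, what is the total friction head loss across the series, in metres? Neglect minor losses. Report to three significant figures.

H ≈ 19.5 m

Pipe 1: V = 1.472 m/s, Re = 1.41×10^5, ε/D = 9.82×10^-4, f = 0.02164, h_1 = f(L/D)V²/2g = 19.39 m
Pipe 2: V = 0.09536 m/s, Re = 3.59×10^4, ε/D = 4.09×10^-4, f = 0.02373, h_2 = f(L/D)V²/2g = 0.05948 m
Pipe 3: V = 0.06572 m/s, Re = 2.98×10^4, ε/D = 5.66×10^-4, f = 0.02505, h_3 = f(L/D)V²/2g = 0.01623 m
Series → Q common, losses add: H = Σh = 19.46 m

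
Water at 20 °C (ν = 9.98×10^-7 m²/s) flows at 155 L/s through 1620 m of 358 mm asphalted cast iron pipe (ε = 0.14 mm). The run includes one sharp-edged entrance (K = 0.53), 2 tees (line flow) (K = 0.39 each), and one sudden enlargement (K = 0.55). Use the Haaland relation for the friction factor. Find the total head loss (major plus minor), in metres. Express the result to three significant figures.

V = 4Q/(πD²) = 1.540 m/s; V²/2g = 0.1209 m
Re = 5.52×10^5, ε/D = 3.91×10^-4 → f = 0.01676 (Haaland)
Major: h_f = f(L/D)·V²/2g = 0.01676·4525·0.1209 = 9.164 m
Minor: ΣK = 1.86; h_m = ΣK·V²/2g = 0.2248 m
Total H_L = 9.164 + 0.2248 = 9.389 m

H_L ≈ 9.39 m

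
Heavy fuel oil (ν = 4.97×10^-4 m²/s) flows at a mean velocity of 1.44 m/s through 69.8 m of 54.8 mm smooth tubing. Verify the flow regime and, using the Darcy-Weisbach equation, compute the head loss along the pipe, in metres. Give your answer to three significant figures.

Re = VD/ν = 1.44·0.05480/4.97×10^-4 = 159 → laminar (Re < 2300)
f = 64/Re = 0.4031
h_f = f(L/D)V²/(2g) = 0.4031·(69.8/0.05480)·1.44²/(2·9.81) = 54.26 m

h_f ≈ 54.3 m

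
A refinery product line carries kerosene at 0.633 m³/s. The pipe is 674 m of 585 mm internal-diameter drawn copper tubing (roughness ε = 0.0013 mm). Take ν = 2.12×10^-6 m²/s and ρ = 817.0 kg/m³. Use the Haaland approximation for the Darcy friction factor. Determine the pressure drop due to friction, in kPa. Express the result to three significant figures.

V = 4Q/(πD²) = 4·0.633/(π·0.585²) = 2.355 m/s
Re = VD/ν = 2.355·0.585/2.12×10^-6 = 6.50×10^5 → turbulent
ε/D = 0.0013/585 = 2.22×10^-6
Haaland: f = 0.01250
h_f = f(L/D)V²/(2g) = 0.01250·(674/0.585)·2.355²/(2·9.81) = 4.071 m
Δp = ρg·h_f = 817.0·9.81·4.071 = 32.63 kPa

Δp ≈ 32.6 kPa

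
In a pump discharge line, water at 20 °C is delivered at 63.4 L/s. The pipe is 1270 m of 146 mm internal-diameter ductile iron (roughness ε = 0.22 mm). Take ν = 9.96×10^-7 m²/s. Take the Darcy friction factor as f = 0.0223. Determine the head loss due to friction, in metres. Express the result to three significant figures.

h_f ≈ 142 m

V = 4Q/(πD²) = 4·0.0634/(π·0.146²) = 3.787 m/s
h_f = f(L/D)V²/(2g) = 0.02230·(1270/0.146)·3.787²/(2·9.81) = 141.8 m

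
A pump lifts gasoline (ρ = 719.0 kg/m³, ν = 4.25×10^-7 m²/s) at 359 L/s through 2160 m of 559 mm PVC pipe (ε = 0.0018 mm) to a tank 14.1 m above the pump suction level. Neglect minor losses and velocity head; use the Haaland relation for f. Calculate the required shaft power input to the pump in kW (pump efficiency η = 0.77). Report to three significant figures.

V = 4Q/(πD²) = 1.463 m/s; Re = 1.92×10^6; ε/D = 3.22×10^-6; f = 0.01049
h_f = f(L/D)V²/2g = 4.422 m
Total head H = z + h_f = 14.1 + 4.422 = 18.52 m
P_hyd = ρgQH = 719.0·9.81·0.359·18.52 = 46.90 kW
P_shaft = P_hyd/η = 46.90/0.77 = 60.91 kW

P_shaft ≈ 60.9 kW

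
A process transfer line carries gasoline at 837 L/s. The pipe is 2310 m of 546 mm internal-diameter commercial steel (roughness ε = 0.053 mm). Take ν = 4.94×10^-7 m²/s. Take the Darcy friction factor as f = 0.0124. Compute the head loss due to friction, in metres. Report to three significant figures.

h_f ≈ 34.2 m

V = 4Q/(πD²) = 4·0.837/(π·0.546²) = 3.575 m/s
h_f = f(L/D)V²/(2g) = 0.01240·(2310/0.546)·3.575²/(2·9.81) = 34.17 m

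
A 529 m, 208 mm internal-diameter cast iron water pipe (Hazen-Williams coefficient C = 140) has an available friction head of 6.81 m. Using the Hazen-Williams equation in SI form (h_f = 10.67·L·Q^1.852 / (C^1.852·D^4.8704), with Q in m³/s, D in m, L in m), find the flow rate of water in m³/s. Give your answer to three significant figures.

Rearranging: Q = [h_f·C^1.852·D^4.8704 / (10.67·L)]^(1/1.852)
Q = [6.81·140^1.852·0.208^4.8704 / (10.67·529)]^0.540 = 0.05983 m³/s

Q ≈ 0.0598 m³/s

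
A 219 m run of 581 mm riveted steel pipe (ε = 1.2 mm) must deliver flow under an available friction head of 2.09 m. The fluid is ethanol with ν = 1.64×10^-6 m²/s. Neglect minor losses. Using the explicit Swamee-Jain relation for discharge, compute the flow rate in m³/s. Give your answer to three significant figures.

Swamee-Jain (Type II): Q = -0.965·√(gD⁵h_f/L)·ln[ε/(3.7D) + √(3.17ν²L/(gD³h_f))]
√(gD⁵h_f/L) = √(9.81·0.581⁵·2.09/219) = 0.07873
ε/(3.7D) = 5.58×10^-4; √(3.17ν²L/(gD³h_f)) = 2.15×10^-5
Q = -0.965·0.07873·ln(5.798×10^-4) = 0.5662 m³/s
Check: V = 2.14 m/s, Re = 7.57×10^5, f = 0.02395, h_f = 2.10 m ≈ 2.09 m ✓

Q ≈ 0.566 m³/s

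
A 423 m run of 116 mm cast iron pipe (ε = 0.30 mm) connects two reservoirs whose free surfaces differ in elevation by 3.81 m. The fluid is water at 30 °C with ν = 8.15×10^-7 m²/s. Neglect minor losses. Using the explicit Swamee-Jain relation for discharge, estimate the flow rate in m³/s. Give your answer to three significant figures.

Q ≈ 0.00934 m³/s

Swamee-Jain (Type II): Q = -0.965·√(gD⁵h_f/L)·ln[ε/(3.7D) + √(3.17ν²L/(gD³h_f))]
√(gD⁵h_f/L) = √(9.81·0.116⁵·3.81/423) = 0.001362
ε/(3.7D) = 6.99×10^-4; √(3.17ν²L/(gD³h_f)) = 1.24×10^-4
Q = -0.965·0.001362·ln(8.225×10^-4) = 0.009338 m³/s
Check: V = 0.884 m/s, Re = 1.26×10^5, f = 0.02649, h_f = 3.84 m ≈ 3.81 m ✓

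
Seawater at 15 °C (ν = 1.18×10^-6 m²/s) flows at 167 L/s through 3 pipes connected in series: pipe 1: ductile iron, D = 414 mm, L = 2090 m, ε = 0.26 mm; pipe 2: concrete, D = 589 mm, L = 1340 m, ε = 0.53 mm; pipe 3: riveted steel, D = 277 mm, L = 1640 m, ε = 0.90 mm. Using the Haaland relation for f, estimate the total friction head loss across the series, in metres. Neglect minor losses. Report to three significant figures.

Pipe 1: V = 1.241 m/s, Re = 4.35×10^5, ε/D = 6.28×10^-4, f = 0.01845, h_1 = f(L/D)V²/2g = 7.304 m
Pipe 2: V = 0.6129 m/s, Re = 3.06×10^5, ε/D = 9.00×10^-4, f = 0.02007, h_2 = f(L/D)V²/2g = 0.8744 m
Pipe 3: V = 2.771 m/s, Re = 6.51×10^5, ε/D = 0.00325, f = 0.02699, h_3 = f(L/D)V²/2g = 62.55 m
Series → Q common, losses add: H = Σh = 70.73 m

H ≈ 70.7 m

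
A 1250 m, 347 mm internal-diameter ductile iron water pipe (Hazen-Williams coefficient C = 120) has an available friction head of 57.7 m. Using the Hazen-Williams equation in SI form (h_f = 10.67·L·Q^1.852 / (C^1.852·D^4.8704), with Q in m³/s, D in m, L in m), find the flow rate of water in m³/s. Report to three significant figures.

Q ≈ 0.393 m³/s

Rearranging: Q = [h_f·C^1.852·D^4.8704 / (10.67·L)]^(1/1.852)
Q = [57.7·120^1.852·0.347^4.8704 / (10.67·1250)]^0.540 = 0.3926 m³/s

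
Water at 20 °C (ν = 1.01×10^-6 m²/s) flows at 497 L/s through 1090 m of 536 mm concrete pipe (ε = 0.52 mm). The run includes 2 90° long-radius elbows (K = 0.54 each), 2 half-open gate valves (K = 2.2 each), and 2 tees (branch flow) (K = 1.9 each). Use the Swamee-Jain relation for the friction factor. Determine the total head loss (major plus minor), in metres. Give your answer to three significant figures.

H_L ≈ 12.3 m

V = 4Q/(πD²) = 2.203 m/s; V²/2g = 0.2473 m
Re = 1.17×10^6, ε/D = 9.70×10^-4 → f = 0.01984 (Swamee-Jain)
Major: h_f = f(L/D)·V²/2g = 0.01984·2034·0.2473 = 9.977 m
Minor: ΣK = 9.28; h_m = ΣK·V²/2g = 2.295 m
Total H_L = 9.977 + 2.295 = 12.27 m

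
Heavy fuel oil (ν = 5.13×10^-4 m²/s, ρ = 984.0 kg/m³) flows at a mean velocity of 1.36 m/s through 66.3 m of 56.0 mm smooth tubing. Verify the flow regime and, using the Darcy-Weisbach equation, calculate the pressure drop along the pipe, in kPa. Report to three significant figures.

Δp ≈ 464 kPa

Re = VD/ν = 1.36·0.05600/5.13×10^-4 = 148 → laminar (Re < 2300)
f = 64/Re = 0.4311
h_f = f(L/D)V²/(2g) = 0.4311·(66.3/0.05600)·1.36²/(2·9.81) = 48.11 m
Δp = ρg·h_f = 984.0·9.81·48.11 = 464.4 kPa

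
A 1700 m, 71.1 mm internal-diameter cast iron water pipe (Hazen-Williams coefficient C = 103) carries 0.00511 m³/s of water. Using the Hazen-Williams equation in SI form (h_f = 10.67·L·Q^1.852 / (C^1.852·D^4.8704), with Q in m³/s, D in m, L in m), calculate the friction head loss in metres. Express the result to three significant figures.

h_f = 10.67·1700·0.00511^1.852 / (103^1.852·0.0711^4.8704) = 75.63 m

h_f ≈ 75.6 m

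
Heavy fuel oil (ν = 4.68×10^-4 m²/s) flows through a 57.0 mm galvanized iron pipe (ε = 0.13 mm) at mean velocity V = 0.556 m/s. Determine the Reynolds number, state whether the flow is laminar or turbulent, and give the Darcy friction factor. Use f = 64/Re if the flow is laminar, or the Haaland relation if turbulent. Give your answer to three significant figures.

Re = VD/ν = 0.5560·0.0570/4.68×10^-4 = 67.7
Re < 2300 → laminar → f = 64/Re = 0.9451

Re ≈ 67.7; laminar; f = 64/Re ≈ 0.945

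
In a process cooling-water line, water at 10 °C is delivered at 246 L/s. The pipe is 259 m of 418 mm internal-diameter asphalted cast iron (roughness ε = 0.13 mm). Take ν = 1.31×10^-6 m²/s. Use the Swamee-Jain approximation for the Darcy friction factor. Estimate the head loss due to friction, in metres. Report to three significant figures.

V = 4Q/(πD²) = 4·0.246/(π·0.418²) = 1.793 m/s
Re = VD/ν = 1.793·0.418/1.31×10^-6 = 5.72×10^5 → turbulent
ε/D = 0.13/418 = 3.11×10^-4
Swamee-Jain: f = 0.01632
h_f = f(L/D)V²/(2g) = 0.01632·(259/0.418)·1.793²/(2·9.81) = 1.656 m

h_f ≈ 1.66 m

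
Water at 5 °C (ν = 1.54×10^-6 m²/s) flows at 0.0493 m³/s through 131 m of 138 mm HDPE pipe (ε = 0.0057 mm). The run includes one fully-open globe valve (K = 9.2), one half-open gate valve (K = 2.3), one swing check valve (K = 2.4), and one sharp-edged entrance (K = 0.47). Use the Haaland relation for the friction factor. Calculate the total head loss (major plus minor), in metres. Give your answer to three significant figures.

H_L ≈ 15.7 m

V = 4Q/(πD²) = 3.296 m/s; V²/2g = 0.5537 m
Re = 2.95×10^5, ε/D = 4.13×10^-5 → f = 0.01474 (Haaland)
Major: h_f = f(L/D)·V²/2g = 0.01474·949.3·0.5537 = 7.748 m
Minor: ΣK = 14.4; h_m = ΣK·V²/2g = 7.957 m
Total H_L = 7.748 + 7.957 = 15.70 m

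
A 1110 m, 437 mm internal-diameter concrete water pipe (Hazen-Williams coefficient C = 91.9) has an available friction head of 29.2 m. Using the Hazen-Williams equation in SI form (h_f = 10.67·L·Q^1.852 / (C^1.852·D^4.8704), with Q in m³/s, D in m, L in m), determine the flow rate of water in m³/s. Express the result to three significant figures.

Q ≈ 0.407 m³/s

Rearranging: Q = [h_f·C^1.852·D^4.8704 / (10.67·L)]^(1/1.852)
Q = [29.2·91.9^1.852·0.437^4.8704 / (10.67·1110)]^0.540 = 0.4070 m³/s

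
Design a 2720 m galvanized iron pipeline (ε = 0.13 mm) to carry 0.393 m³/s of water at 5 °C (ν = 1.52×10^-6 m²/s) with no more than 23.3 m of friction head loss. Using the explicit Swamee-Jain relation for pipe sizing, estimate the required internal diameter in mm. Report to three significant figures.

D ≈ 480 mm

Swamee-Jain (Type III): D = 0.66·[ε^1.25·(LQ²/(gh_f))^4.75 + ν·Q^9.4·(L/(gh_f))^5.2]^0.04
LQ²/(gh_f) = 1.838; L/(gh_f) = 11.90
Term 1 = ε^1.25·(…)^4.75 = 2.50×10^-4; Term 2 = ν·Q^9.4·(…)^5.2 = 9.16×10^-5
D = 0.66·(2.50×10^-4 + 9.16×10^-5)^0.04 = 0.4796 m = 480 mm
Check: V = 2.18 m/s, Re = 6.86×10^5, f = 0.01580, h_f = 21.6 m ≈ 23.3 m ✓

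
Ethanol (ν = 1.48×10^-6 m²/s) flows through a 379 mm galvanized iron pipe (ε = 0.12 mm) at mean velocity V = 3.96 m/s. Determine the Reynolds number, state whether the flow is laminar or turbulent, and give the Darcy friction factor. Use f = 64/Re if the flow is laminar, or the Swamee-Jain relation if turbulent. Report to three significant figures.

Re ≈ 1.01×10^6; turbulent; f ≈ 0.0159

Re = VD/ν = 3.960·0.379/1.48×10^-6 = 1.01×10^6
Re > 4000 → turbulent; ε/D = 3.17×10^-4
Swamee-Jain: f = 0.01589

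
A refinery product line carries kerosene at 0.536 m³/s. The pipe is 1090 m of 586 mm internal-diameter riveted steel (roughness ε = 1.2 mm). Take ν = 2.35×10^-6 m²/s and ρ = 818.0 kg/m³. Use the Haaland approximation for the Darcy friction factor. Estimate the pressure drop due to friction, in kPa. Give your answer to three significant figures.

Δp ≈ 71.9 kPa

V = 4Q/(πD²) = 4·0.536/(π·0.586²) = 1.987 m/s
Re = VD/ν = 1.987·0.586/2.35×10^-6 = 4.96×10^5 → turbulent
ε/D = 1.2/586 = 0.00205
Haaland: f = 0.02394
h_f = f(L/D)V²/(2g) = 0.02394·(1090/0.586)·1.987²/(2·9.81) = 8.962 m
Δp = ρg·h_f = 818.0·9.81·8.962 = 71.92 kPa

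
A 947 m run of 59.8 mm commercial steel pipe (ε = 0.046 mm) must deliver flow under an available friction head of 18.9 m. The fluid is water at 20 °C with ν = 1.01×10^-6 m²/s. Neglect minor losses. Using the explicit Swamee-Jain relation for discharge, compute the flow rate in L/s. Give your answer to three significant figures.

Q ≈ 2.85 L/s

Swamee-Jain (Type II): Q = -0.965·√(gD⁵h_f/L)·ln[ε/(3.7D) + √(3.17ν²L/(gD³h_f))]
√(gD⁵h_f/L) = √(9.81·0.0598⁵·18.9/947) = 3.869×10^-4
ε/(3.7D) = 2.08×10^-4; √(3.17ν²L/(gD³h_f)) = 2.78×10^-4
Q = -0.965·3.869×10^-4·ln(4.858×10^-4) = 0.002849 m³/s
Check: V = 1.01 m/s, Re = 6.01×10^4, f = 0.02288, h_f = 19.0 m ≈ 18.9 m ✓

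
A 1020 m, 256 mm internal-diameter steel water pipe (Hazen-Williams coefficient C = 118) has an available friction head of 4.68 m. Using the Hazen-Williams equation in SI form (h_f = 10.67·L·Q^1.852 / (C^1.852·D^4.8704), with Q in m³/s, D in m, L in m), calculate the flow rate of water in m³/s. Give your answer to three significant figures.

Rearranging: Q = [h_f·C^1.852·D^4.8704 / (10.67·L)]^(1/1.852)
Q = [4.68·118^1.852·0.256^4.8704 / (10.67·1020)]^0.540 = 0.04988 m³/s

Q ≈ 0.0499 m³/s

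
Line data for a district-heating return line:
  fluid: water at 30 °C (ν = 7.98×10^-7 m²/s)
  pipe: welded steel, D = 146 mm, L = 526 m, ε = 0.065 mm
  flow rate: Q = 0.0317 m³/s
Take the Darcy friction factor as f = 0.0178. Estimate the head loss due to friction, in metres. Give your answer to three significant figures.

V = 4Q/(πD²) = 4·0.0317/(π·0.146²) = 1.893 m/s
h_f = f(L/D)V²/(2g) = 0.01780·(526/0.146)·1.893²/(2·9.81) = 11.72 m

h_f ≈ 11.7 m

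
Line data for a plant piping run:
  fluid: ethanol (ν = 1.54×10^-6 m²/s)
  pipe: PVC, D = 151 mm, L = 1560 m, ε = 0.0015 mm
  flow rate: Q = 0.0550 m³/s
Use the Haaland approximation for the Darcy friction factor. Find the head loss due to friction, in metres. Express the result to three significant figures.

V = 4Q/(πD²) = 4·0.0550/(π·0.151²) = 3.071 m/s
Re = VD/ν = 3.071·0.151/1.54×10^-6 = 3.01×10^5 → turbulent
ε/D = 0.0015/151 = 9.93×10^-6
Haaland: f = 0.01441
h_f = f(L/D)V²/(2g) = 0.01441·(1560/0.151)·3.071²/(2·9.81) = 71.58 m

h_f ≈ 71.6 m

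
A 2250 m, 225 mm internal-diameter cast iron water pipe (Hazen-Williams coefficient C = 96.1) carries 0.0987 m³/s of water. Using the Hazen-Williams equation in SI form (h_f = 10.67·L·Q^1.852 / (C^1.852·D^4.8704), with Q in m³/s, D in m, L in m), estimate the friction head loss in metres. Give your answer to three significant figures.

h_f = 10.67·2250·0.0987^1.852 / (96.1^1.852·0.225^4.8704) = 100.2 m

h_f ≈ 100 m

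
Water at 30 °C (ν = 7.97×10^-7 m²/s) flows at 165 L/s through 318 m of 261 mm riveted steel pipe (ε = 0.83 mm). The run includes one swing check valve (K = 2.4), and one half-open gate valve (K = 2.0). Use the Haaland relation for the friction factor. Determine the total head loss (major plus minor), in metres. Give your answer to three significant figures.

V = 4Q/(πD²) = 3.084 m/s; V²/2g = 0.4848 m
Re = 1.01×10^6, ε/D = 0.00318 → f = 0.02677 (Haaland)
Major: h_f = f(L/D)·V²/2g = 0.02677·1218·0.4848 = 15.81 m
Minor: ΣK = 4.40; h_m = ΣK·V²/2g = 2.133 m
Total H_L = 15.81 + 2.133 = 17.94 m

H_L ≈ 17.9 m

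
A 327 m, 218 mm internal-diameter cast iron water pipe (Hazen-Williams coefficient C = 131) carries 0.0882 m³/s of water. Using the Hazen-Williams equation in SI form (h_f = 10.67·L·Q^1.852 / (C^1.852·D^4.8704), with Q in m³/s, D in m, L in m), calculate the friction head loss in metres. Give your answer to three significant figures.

h_f ≈ 7.77 m

h_f = 10.67·327·0.0882^1.852 / (131^1.852·0.218^4.8704) = 7.772 m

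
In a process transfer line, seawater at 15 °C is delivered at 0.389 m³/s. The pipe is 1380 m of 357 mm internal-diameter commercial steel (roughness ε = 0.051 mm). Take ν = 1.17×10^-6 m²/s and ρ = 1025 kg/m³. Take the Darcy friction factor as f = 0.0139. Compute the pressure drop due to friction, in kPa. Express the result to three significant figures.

V = 4Q/(πD²) = 4·0.389/(π·0.357²) = 3.886 m/s
h_f = f(L/D)V²/(2g) = 0.01390·(1380/0.357)·3.886²/(2·9.81) = 41.36 m
Δp = ρg·h_f = 1025·9.81·41.36 = 415.9 kPa

Δp ≈ 416 kPa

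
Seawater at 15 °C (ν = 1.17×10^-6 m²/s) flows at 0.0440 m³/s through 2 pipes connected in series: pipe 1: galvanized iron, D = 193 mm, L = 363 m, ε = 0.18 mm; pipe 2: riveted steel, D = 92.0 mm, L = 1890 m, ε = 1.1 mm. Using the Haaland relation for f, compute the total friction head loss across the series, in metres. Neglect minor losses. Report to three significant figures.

H ≈ 1860 m

Pipe 1: V = 1.504 m/s, Re = 2.48×10^5, ε/D = 9.33×10^-4, f = 0.02041, h_1 = f(L/D)V²/2g = 4.425 m
Pipe 2: V = 6.619 m/s, Re = 5.20×10^5, ε/D = 0.0120, f = 0.04048, h_2 = f(L/D)V²/2g = 1857 m
Series → Q common, losses add: H = Σh = 1861 m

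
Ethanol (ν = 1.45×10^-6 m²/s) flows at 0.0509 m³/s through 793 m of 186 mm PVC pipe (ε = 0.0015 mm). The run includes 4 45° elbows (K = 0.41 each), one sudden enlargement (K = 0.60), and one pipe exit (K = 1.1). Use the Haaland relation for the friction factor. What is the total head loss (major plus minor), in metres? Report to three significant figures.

H_L ≈ 12.0 m

V = 4Q/(πD²) = 1.873 m/s; V²/2g = 0.1789 m
Re = 2.40×10^5, ε/D = 8.06×10^-6 → f = 0.01501 (Haaland)
Major: h_f = f(L/D)·V²/2g = 0.01501·4263·0.1789 = 11.45 m
Minor: ΣK = 3.34; h_m = ΣK·V²/2g = 0.5974 m
Total H_L = 11.45 + 0.5974 = 12.05 m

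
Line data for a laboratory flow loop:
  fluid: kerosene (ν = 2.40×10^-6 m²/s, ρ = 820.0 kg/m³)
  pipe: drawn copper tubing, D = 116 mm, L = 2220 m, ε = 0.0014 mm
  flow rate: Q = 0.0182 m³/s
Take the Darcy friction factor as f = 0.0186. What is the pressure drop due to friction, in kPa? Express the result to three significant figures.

Δp ≈ 433 kPa

V = 4Q/(πD²) = 4·0.0182/(π·0.116²) = 1.722 m/s
h_f = f(L/D)V²/(2g) = 0.01860·(2220/0.116)·1.722²/(2·9.81) = 53.81 m
Δp = ρg·h_f = 820.0·9.81·53.81 = 432.8 kPa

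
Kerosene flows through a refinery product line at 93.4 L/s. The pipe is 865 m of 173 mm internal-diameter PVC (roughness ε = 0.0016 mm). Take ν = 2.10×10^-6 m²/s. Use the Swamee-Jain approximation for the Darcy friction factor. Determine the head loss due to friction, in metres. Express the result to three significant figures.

V = 4Q/(πD²) = 4·0.0934/(π·0.173²) = 3.973 m/s
Re = VD/ν = 3.973·0.173/2.10×10^-6 = 3.27×10^5 → turbulent
ε/D = 0.0016/173 = 9.25×10^-6
Swamee-Jain: f = 0.01426
h_f = f(L/D)V²/(2g) = 0.01426·(865/0.173)·3.973²/(2·9.81) = 57.36 m

h_f ≈ 57.4 m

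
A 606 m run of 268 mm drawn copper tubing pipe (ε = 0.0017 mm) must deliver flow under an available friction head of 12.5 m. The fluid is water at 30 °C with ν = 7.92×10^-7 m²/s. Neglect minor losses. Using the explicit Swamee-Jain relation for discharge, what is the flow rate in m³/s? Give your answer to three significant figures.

Q ≈ 0.171 m³/s

Swamee-Jain (Type II): Q = -0.965·√(gD⁵h_f/L)·ln[ε/(3.7D) + √(3.17ν²L/(gD³h_f))]
√(gD⁵h_f/L) = √(9.81·0.268⁵·12.5/606) = 0.01673
ε/(3.7D) = 1.71×10^-6; √(3.17ν²L/(gD³h_f)) = 2.26×10^-5
Q = -0.965·0.01673·ln(2.431×10^-5) = 0.1715 m³/s
Check: V = 3.04 m/s, Re = 1.03×10^6, f = 0.01171, h_f = 12.5 m ≈ 12.5 m ✓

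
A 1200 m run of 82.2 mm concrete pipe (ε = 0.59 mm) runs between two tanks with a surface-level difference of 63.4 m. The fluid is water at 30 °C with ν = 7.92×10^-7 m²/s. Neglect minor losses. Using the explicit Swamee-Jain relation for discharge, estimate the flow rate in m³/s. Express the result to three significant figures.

Swamee-Jain (Type II): Q = -0.965·√(gD⁵h_f/L)·ln[ε/(3.7D) + √(3.17ν²L/(gD³h_f))]
√(gD⁵h_f/L) = √(9.81·0.0822⁵·63.4/1200) = 0.001395
ε/(3.7D) = 0.00194; √(3.17ν²L/(gD³h_f)) = 8.31×10^-5
Q = -0.965·0.001395·ln(0.002023) = 0.008349 m³/s
Check: V = 1.57 m/s, Re = 1.63×10^5, f = 0.03463, h_f = 63.8 m ≈ 63.4 m ✓

Q ≈ 0.00835 m³/s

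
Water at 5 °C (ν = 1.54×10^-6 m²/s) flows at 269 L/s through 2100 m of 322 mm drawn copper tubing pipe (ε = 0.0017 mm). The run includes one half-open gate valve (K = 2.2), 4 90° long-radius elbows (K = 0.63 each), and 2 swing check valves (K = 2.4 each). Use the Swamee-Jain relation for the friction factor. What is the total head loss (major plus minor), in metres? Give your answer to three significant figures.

H_L ≈ 50.5 m

V = 4Q/(πD²) = 3.303 m/s; V²/2g = 0.5562 m
Re = 6.91×10^5, ε/D = 5.28×10^-6 → f = 0.01247 (Swamee-Jain)
Major: h_f = f(L/D)·V²/2g = 0.01247·6522·0.5562 = 45.23 m
Minor: ΣK = 9.52; h_m = ΣK·V²/2g = 5.295 m
Total H_L = 45.23 + 5.295 = 50.53 m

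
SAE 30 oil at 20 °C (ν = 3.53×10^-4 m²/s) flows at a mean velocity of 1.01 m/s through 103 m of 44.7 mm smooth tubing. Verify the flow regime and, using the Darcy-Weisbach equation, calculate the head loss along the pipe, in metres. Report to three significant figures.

Re = VD/ν = 1.01·0.04470/3.53×10^-4 = 128 → laminar (Re < 2300)
f = 64/Re = 0.5004
h_f = f(L/D)V²/(2g) = 0.5004·(103/0.04470)·1.01²/(2·9.81) = 59.95 m

h_f ≈ 60.0 m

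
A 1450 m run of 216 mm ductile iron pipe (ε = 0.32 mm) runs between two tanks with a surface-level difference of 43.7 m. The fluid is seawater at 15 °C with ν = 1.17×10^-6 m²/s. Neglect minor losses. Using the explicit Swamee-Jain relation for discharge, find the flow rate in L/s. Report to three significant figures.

Swamee-Jain (Type II): Q = -0.965·√(gD⁵h_f/L)·ln[ε/(3.7D) + √(3.17ν²L/(gD³h_f))]
√(gD⁵h_f/L) = √(9.81·0.216⁵·43.7/1450) = 0.01179
ε/(3.7D) = 4.00×10^-4; √(3.17ν²L/(gD³h_f)) = 3.82×10^-5
Q = -0.965·0.01179·ln(4.386×10^-4) = 0.08797 m³/s
Check: V = 2.40 m/s, Re = 4.43×10^5, f = 0.02229, h_f = 44.0 m ≈ 43.7 m ✓

Q ≈ 88.0 L/s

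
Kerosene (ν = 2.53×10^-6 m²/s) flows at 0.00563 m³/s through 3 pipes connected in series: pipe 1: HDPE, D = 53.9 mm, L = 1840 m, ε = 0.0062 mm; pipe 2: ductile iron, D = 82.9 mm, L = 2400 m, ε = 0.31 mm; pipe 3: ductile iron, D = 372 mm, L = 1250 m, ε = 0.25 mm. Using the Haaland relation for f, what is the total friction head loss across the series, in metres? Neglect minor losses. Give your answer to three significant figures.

H ≈ 270 m

Pipe 1: V = 2.467 m/s, Re = 5.26×10^4, ε/D = 1.15×10^-4, f = 0.02082, h_1 = f(L/D)V²/2g = 220.5 m
Pipe 2: V = 1.043 m/s, Re = 3.42×10^4, ε/D = 0.00374, f = 0.03070, h_2 = f(L/D)V²/2g = 49.29 m
Pipe 3: V = 0.05180 m/s, Re = 7620, ε/D = 6.72×10^-4, f = 0.03406, h_3 = f(L/D)V²/2g = 0.01565 m
Series → Q common, losses add: H = Σh = 269.9 m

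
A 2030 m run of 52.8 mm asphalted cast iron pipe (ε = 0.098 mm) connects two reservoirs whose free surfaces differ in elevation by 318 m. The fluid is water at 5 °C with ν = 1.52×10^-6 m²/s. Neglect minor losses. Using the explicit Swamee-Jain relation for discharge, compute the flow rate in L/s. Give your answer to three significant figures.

Swamee-Jain (Type II): Q = -0.965·√(gD⁵h_f/L)·ln[ε/(3.7D) + √(3.17ν²L/(gD³h_f))]
√(gD⁵h_f/L) = √(9.81·0.0528⁵·318/2030) = 7.941×10^-4
ε/(3.7D) = 5.02×10^-4; √(3.17ν²L/(gD³h_f)) = 1.80×10^-4
Q = -0.965·7.941×10^-4·ln(6.816×10^-4) = 0.005587 m³/s
Check: V = 2.55 m/s, Re = 8.86×10^4, f = 0.02516, h_f = 321 m ≈ 318 m ✓

Q ≈ 5.59 L/s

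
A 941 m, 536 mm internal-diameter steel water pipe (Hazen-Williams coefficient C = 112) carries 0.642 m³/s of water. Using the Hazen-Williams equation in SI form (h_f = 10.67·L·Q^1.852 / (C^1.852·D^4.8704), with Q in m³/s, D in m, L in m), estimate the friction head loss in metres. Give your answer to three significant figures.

h_f ≈ 14.8 m

h_f = 10.67·941·0.642^1.852 / (112^1.852·0.536^4.8704) = 14.76 m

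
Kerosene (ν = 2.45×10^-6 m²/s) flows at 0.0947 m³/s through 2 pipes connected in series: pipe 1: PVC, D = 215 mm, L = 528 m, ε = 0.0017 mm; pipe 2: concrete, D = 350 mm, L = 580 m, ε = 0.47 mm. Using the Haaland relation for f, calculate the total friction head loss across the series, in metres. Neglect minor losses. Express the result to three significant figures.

H ≈ 14.8 m

Pipe 1: V = 2.608 m/s, Re = 2.29×10^5, ε/D = 7.91×10^-6, f = 0.01515, h_1 = f(L/D)V²/2g = 12.90 m
Pipe 2: V = 0.9843 m/s, Re = 1.41×10^5, ε/D = 0.00134, f = 0.02258, h_2 = f(L/D)V²/2g = 1.848 m
Series → Q common, losses add: H = Σh = 14.75 m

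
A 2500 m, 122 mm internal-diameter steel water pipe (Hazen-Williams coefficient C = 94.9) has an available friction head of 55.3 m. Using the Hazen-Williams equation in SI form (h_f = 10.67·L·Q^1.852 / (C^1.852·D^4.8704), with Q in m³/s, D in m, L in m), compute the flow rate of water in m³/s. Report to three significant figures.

Rearranging: Q = [h_f·C^1.852·D^4.8704 / (10.67·L)]^(1/1.852)
Q = [55.3·94.9^1.852·0.122^4.8704 / (10.67·2500)]^0.540 = 0.01336 m³/s

Q ≈ 0.0134 m³/s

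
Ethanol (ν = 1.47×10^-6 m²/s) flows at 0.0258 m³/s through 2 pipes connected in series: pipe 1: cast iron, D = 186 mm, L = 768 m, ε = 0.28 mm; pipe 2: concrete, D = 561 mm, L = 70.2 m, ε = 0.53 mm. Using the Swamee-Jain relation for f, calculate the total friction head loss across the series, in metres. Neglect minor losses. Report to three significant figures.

H ≈ 4.49 m

Pipe 1: V = 0.9495 m/s, Re = 1.20×10^5, ε/D = 0.00151, f = 0.02365, h_1 = f(L/D)V²/2g = 4.487 m
Pipe 2: V = 0.1044 m/s, Re = 3.98×10^4, ε/D = 9.45×10^-4, f = 0.02483, h_2 = f(L/D)V²/2g = 0.001725 m
Series → Q common, losses add: H = Σh = 4.489 m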